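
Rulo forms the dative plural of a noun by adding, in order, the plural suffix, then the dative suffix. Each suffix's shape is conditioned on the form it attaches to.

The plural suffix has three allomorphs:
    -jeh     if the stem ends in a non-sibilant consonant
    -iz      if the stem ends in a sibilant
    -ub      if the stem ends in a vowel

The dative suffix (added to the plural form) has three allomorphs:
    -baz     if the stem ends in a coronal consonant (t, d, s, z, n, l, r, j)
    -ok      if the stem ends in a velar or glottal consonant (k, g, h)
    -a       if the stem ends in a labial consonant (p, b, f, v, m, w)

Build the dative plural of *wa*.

*wa* — final sound /a/ (a vowel) → -ub → *waub*.
Since the final consonant of the plural form *waub* is /b/ (labial), it takes -a, giving *wauba*.

wauba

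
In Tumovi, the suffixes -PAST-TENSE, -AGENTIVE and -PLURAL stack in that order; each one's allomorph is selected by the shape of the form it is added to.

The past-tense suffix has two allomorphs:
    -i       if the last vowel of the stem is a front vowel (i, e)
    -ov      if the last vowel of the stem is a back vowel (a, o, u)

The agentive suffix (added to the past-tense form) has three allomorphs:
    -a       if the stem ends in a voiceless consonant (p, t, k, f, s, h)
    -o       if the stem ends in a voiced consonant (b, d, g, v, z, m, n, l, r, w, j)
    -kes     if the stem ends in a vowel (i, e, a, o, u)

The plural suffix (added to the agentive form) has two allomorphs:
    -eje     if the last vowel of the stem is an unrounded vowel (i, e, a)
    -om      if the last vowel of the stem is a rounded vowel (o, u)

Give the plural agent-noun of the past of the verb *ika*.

Since the last vowel of *ika* is /a/ (a back vowel), it takes -ov, giving *ikaov*.
The past-tense form *ikaov*: final sound = /v/, a voiced consonant → -o → *ikaovo*.
The last vowel of the agentive form *ikaovo* is /o/, which is a rounded vowel, so the plural suffix is -om, giving *ikaovoom*.

ikaovoom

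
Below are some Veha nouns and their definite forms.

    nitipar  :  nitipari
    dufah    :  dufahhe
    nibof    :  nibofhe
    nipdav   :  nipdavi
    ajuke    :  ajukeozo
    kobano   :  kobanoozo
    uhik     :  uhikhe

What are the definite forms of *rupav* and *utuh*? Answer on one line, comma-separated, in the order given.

The pattern is voicing of the final sound: -he when the stem ends in a voiceless consonant (*dufah*, *nibof*, *uhik*); -i when the stem ends in a voiced consonant (*nitipar*, *nipdav*); -ozo when the stem ends in a vowel (*ajuke*, *kobano*).
Since the final sound of *rupav* is /v/ (a voiced consonant), it takes -i, giving *rupavi*.
Since the final sound of *utuh* is /h/ (a voiceless consonant), it takes -he, giving *utuhhe*.

rupavi, utuhhe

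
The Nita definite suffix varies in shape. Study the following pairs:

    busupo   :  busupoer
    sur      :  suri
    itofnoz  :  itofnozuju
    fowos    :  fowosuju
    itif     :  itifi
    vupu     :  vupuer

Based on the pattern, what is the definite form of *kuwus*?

Looking at the final sound of each stem: -uju when the stem ends in a sibilant (*itofnoz*, *fowos*); -i when the stem ends in a non-sibilant consonant (*sur*, *itif*); -er when the stem ends in a vowel (*busupo*, *vupu*).
The final sound of *kuwus* is /s/, which is a sibilant, so the suffix is -uju, giving *kuwusuju*.

kuwusuju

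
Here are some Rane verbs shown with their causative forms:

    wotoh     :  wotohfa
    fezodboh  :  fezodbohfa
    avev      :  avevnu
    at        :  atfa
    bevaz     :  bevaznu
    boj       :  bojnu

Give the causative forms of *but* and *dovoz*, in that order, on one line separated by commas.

butfa, dovoznu

The suffix is conditioned by the final consonant: -fa when the stem ends in a voiceless consonant (*wotoh*, *fezodboh*, *at*); -nu when the stem ends in a voiced consonant (*avev*, *bevaz*, *boj*).
The final consonant of *but* is /t/, which is voiceless, so the suffix is -fa, giving *butfa*.
The final consonant of *dovoz* is /z/, which is voiced, so the suffix is -nu, giving *dovoznu*.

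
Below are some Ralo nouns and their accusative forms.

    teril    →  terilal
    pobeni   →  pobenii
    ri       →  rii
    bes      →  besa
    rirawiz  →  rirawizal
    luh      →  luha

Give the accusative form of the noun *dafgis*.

dafgisa

The pattern is voicing of the final sound: -a when the stem ends in a voiceless consonant (*bes*, *luh*); -al when the stem ends in a voiced consonant (*teril*, *rirawiz*); -i when the stem ends in a vowel (*pobeni*, *ri*).
The final sound of *dafgis* is /s/, which is a voiceless consonant, so the suffix is -a, giving *dafgisa*.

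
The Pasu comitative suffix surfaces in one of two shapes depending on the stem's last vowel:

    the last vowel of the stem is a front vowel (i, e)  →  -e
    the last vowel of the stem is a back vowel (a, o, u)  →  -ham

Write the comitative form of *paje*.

pajee

Since the last vowel of *paje* is /e/ (a front vowel), it takes -e, giving *pajee*.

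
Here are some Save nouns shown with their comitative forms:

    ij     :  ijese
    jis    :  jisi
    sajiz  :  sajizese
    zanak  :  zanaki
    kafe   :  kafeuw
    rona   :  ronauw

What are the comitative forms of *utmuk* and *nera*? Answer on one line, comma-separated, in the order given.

utmuki, nerauw

Looking at the final sound of each stem: -i when the stem ends in a voiceless consonant (*jis*, *zanak*); -ese when the stem ends in a voiced consonant (*ij*, *sajiz*); -uw when the stem ends in a vowel (*kafe*, *rona*).
Since the final sound of *utmuk* is /k/ (a voiceless consonant), it takes -i, giving *utmuki*.
Since the final sound of *nera* is /a/ (a vowel), it takes -uw, giving *nerauw*.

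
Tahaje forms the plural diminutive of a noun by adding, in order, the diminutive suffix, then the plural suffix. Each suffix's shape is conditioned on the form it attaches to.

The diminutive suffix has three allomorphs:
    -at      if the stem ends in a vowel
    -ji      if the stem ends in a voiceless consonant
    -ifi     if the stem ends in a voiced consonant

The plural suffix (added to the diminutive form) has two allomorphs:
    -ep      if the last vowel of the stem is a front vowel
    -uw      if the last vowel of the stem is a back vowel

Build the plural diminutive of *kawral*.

kawralifiep

Since the final sound of *kawral* is /l/ (a voiced consonant), it takes -ifi, giving *kawralifi*.
The diminutive form *kawralifi* — last vowel /i/ (a front vowel) → -ep → *kawralifiep*.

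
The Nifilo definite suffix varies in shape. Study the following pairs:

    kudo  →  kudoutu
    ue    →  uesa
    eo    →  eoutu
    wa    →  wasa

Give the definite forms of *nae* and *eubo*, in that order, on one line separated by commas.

Looking at the last vowel of each stem: -utu when the last vowel of the stem is a rounded vowel (*kudo*, *eo*); -sa when the last vowel of the stem is an unrounded vowel (*ue*, *wa*).
*nae*: last vowel = /e/, an unrounded vowel → -sa → *naesa*.
*eubo*: last vowel = /o/, a rounded vowel → -utu → *euboutu*.

naesa, euboutu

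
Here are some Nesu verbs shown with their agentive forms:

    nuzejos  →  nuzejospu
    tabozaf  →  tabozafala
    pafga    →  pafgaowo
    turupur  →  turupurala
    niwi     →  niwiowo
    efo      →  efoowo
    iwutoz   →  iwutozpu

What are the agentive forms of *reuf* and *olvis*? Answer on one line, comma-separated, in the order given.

The alternation tracks the final sound of the stem — -pu when the stem ends in a sibilant (*nuzejos*, *iwutoz*); -ala when the stem ends in a non-sibilant consonant (*tabozaf*, *turupur*); -owo when the stem ends in a vowel (*pafga*, *niwi*, *efo*).
Since the final sound of *reuf* is /f/ (a non-sibilant consonant), it takes -ala, giving *reufala*.
The final sound of *olvis* is /s/, which is a sibilant, so the suffix is -pu, giving *olvispu*.

reufala, olvispu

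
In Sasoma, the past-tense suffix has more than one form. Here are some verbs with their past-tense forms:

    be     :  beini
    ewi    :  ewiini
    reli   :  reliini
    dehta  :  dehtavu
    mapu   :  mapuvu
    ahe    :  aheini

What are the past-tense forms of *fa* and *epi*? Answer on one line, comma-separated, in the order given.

Looking at the last vowel of each stem: -ini when the last vowel of the stem is a front vowel (*be*, *ewi*, *reli*, *ahe*); -vu when the last vowel of the stem is a back vowel (*dehta*, *mapu*).
*fa* — last vowel /a/ (a back vowel) → -vu → *favu*.
*epi*: last vowel = /i/, a front vowel → -ini → *epiini*.

favu, epiini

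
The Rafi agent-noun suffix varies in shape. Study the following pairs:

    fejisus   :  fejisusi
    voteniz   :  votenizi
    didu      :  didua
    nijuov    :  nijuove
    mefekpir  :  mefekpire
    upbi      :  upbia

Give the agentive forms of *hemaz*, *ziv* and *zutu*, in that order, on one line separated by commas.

Looking at the final sound of each stem: -i when the stem ends in a sibilant (*fejisus*, *voteniz*); -e when the stem ends in a non-sibilant consonant (*nijuov*, *mefekpir*); -a when the stem ends in a vowel (*didu*, *upbi*).
*hemaz* — final sound /z/ (a sibilant) → -i → *hemazi*.
Since the final sound of *ziv* is /v/ (a non-sibilant consonant), it takes -e, giving *zive*.
*zutu* — final sound /u/ (a vowel) → -a → *zutua*.

hemazi, zive, zutua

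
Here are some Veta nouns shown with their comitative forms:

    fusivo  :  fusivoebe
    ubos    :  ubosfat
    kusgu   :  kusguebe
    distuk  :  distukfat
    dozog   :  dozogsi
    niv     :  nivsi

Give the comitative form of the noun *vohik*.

The pattern is voicing of the final sound: -fat when the stem ends in a voiceless consonant (*ubos*, *distuk*); -si when the stem ends in a voiced consonant (*dozog*, *niv*); -ebe when the stem ends in a vowel (*fusivo*, *kusgu*).
*vohik*: final sound = /k/, a voiceless consonant → -fat → *vohikfat*.

vohikfat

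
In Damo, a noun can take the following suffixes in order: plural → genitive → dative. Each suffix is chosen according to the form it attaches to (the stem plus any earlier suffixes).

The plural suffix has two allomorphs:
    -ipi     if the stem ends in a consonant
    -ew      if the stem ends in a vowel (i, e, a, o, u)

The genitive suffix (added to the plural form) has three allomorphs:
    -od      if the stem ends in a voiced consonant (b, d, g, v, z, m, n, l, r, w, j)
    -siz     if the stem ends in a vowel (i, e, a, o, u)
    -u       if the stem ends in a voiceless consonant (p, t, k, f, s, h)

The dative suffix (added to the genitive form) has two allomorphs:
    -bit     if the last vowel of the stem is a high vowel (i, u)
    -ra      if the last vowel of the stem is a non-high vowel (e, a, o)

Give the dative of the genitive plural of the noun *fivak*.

fivakipisizbit

Since the final sound of *fivak* is /k/ (a consonant), it takes -ipi, giving *fivakipi*.
Since the final sound of the plural form *fivakipi* is /i/ (a vowel), it takes -siz, giving *fivakipisiz*.
Since the last vowel of the genitive form *fivakipisiz* is /i/ (a high vowel), it takes -bit, giving *fivakipisizbit*.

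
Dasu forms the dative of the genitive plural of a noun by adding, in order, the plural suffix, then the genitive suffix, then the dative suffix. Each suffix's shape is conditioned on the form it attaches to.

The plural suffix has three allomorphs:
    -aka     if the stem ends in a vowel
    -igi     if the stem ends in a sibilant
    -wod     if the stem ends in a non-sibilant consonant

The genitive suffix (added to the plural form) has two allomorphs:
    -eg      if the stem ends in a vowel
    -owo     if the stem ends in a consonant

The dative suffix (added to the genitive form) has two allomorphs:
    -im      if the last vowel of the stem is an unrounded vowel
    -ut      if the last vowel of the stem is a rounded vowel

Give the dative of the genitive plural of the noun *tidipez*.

The final sound of *tidipez* is /z/, which is a sibilant, so the plural suffix is -igi, giving *tidipezigi*.
Since the final sound of the plural form *tidipezigi* is /i/ (a vowel), it takes -eg, giving *tidipezigieg*.
The genitive form *tidipezigieg* — last vowel /e/ (an unrounded vowel) → -im → *tidipezigiegim*.

tidipezigiegim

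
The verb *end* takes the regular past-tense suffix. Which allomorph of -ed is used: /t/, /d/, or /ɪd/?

/ɪd/

The stem *end* ends in /t/ or /d/.
The -ed suffix is realized as /ɪd/ after /t, d/; as /t/ after other voiceless consonants; and as /d/ after other voiced sounds.
So -ed on *end* is pronounced /ɪd/.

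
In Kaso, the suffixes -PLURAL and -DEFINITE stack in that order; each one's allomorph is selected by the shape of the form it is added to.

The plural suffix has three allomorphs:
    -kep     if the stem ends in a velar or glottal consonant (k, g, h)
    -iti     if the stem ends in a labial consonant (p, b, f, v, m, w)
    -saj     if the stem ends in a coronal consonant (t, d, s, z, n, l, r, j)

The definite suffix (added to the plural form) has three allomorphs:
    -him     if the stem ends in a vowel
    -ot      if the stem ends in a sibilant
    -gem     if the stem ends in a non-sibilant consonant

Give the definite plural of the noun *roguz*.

*roguz*: final consonant = /z/, coronal → -saj → *roguzsaj*.
The plural form *roguzsaj* — final sound /j/ (a non-sibilant consonant) → -gem → *roguzsajgem*.

roguzsajgem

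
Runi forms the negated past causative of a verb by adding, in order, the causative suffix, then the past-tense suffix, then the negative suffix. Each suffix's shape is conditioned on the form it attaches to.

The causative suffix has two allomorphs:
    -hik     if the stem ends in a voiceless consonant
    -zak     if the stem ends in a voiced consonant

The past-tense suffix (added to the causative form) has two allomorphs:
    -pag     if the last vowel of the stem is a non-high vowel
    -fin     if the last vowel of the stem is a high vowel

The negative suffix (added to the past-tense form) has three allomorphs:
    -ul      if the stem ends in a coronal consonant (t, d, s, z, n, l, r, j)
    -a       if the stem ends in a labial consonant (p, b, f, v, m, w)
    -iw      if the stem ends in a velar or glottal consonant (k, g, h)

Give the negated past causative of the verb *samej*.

samejzakpagiw

The final consonant of *samej* is /j/, which is voiced, so the causative suffix is -zak, giving *samejzak*.
The last vowel of the causative form *samejzak* is /a/, which is a non-high vowel, so the past-tense suffix is -pag, giving *samejzakpag*.
The final consonant of the past-tense form *samejzakpag* is /g/, which is velar/glottal, so the negative suffix is -iw, giving *samejzakpagiw*.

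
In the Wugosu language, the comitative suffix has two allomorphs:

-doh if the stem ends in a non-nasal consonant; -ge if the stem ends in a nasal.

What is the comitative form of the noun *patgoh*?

*patgoh*: final consonant = /h/, non-nasal → -doh → *patgohdoh*.

patgohdoh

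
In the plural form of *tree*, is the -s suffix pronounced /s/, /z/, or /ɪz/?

/z/

The stem *tree* ends in a voiced non-sibilant sound.
The plural suffix surfaces as /ɪz/ after sibilants, /s/ after other voiceless consonants, and /z/ after other voiced sounds.
So the plural -s on *tree* is pronounced /z/.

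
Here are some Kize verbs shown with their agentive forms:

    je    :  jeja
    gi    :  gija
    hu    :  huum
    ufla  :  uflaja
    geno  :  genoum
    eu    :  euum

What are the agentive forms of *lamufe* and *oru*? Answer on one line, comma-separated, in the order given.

Looking at the last vowel of each stem: -um when the last vowel of the stem is a rounded vowel (*hu*, *geno*, *eu*); -ja when the last vowel of the stem is an unrounded vowel (*je*, *gi*, *ufla*).
*lamufe* — last vowel /e/ (an unrounded vowel) → -ja → *lamufeja*.
Since the last vowel of *oru* is /u/ (a rounded vowel), it takes -um, giving *oruum*.

lamufeja, oruum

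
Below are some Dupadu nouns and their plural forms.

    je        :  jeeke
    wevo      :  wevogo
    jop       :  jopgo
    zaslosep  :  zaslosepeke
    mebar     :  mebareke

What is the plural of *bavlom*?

The suffix is conditioned by the last vowel: -go when the last vowel of the stem is a rounded vowel (*wevo*, *jop*); -eke when the last vowel of the stem is an unrounded vowel (*je*, *zaslosep*, *mebar*).
*bavlom*: last vowel = /o/, a rounded vowel → -go → *bavlomgo*.

bavlomgo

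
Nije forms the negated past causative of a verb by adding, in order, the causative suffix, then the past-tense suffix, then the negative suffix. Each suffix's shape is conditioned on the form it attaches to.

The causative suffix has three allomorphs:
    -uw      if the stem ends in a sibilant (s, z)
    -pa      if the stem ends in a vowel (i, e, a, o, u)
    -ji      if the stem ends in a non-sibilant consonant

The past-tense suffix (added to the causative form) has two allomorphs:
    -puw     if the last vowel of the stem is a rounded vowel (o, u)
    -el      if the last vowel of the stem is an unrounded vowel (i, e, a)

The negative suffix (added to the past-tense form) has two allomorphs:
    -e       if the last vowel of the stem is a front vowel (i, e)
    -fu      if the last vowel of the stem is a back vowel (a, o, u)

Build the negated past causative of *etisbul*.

etisbuljiele

*etisbul* — final sound /l/ (a non-sibilant consonant) → -ji → *etisbulji*.
The causative form *etisbulji*: last vowel = /i/, an unrounded vowel → -el → *etisbuljiel*.
The past-tense form *etisbuljiel*: last vowel = /e/, a front vowel → -e → *etisbuljiele*.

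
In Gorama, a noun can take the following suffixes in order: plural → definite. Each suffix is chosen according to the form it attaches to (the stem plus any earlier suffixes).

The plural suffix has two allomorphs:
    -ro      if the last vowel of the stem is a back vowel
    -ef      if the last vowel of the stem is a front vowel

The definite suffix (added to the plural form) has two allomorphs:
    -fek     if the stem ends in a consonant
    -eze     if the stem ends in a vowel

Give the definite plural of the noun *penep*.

penepeffek

The last vowel of *penep* is /e/, which is a front vowel, so the plural suffix is -ef, giving *penepef*.
The final sound of the plural form *penepef* is /f/, which is a consonant, so the definite suffix is -fek, giving *penepeffek*.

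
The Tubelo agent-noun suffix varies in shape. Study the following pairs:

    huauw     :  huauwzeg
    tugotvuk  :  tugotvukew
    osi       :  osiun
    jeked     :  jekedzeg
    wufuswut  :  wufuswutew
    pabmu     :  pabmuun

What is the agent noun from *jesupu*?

The suffix is conditioned by the final sound: -ew when the stem ends in a voiceless consonant (*tugotvuk*, *wufuswut*); -zeg when the stem ends in a voiced consonant (*huauw*, *jeked*); -un when the stem ends in a vowel (*osi*, *pabmu*).
*jesupu*: final sound = /u/, a vowel → -un → *jesupuun*.

jesupuun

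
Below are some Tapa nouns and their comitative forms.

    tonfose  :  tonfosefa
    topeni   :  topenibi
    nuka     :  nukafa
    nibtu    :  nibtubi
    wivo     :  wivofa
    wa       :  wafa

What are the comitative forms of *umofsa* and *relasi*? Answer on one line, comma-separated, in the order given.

The alternation tracks the last vowel of the stem — -bi when the last vowel of the stem is a high vowel (*topeni*, *nibtu*); -fa when the last vowel of the stem is a non-high vowel (*tonfose*, *nuka*, *wivo*, *wa*).
The last vowel of *umofsa* is /a/, which is a non-high vowel, so the suffix is -fa, giving *umofsafa*.
The last vowel of *relasi* is /i/, which is a high vowel, so the suffix is -bi, giving *relasibi*.

umofsafa, relasibi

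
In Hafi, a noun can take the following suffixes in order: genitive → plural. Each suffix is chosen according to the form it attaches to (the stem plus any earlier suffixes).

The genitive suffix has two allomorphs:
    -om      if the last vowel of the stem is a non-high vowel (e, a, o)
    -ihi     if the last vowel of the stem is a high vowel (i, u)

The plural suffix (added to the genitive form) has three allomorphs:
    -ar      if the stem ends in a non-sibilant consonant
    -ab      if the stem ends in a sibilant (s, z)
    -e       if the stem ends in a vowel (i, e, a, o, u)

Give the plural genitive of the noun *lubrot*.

*lubrot* — last vowel /o/ (a non-high vowel) → -om → *lubrotom*.
The genitive form *lubrotom*: final sound = /m/, a non-sibilant consonant → -ar → *lubrotomar*.

lubrotomar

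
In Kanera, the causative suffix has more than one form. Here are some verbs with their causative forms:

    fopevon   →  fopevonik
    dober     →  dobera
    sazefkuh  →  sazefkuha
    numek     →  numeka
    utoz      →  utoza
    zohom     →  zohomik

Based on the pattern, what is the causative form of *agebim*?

The alternation tracks the final consonant of the stem — -ik when the stem ends in a nasal (*fopevon*, *zohom*); -a when the stem ends in a non-nasal consonant (*dober*, *sazefkuh*, *numek*, *utoz*).
The final consonant of *agebim* is /m/, which is a nasal, so the suffix is -ik, giving *agebimik*.

agebimik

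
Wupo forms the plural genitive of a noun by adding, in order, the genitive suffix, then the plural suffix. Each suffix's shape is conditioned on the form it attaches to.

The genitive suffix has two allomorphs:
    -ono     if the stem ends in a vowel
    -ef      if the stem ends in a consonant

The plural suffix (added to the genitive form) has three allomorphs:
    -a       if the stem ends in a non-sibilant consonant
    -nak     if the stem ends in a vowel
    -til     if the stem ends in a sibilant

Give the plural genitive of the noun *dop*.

dopefa

*dop* — final sound /p/ (a consonant) → -ef → *dopef*.
Since the final sound of the genitive form *dopef* is /f/ (a non-sibilant consonant), it takes -a, giving *dopefa*.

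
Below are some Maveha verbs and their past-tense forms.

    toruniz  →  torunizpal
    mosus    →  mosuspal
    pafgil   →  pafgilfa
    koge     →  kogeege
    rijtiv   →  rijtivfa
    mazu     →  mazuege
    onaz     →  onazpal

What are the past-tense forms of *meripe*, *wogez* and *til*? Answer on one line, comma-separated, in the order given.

Looking at the final sound of each stem: -pal when the stem ends in a sibilant (*toruniz*, *mosus*, *onaz*); -fa when the stem ends in a non-sibilant consonant (*pafgil*, *rijtiv*); -ege when the stem ends in a vowel (*koge*, *mazu*).
Since the final sound of *meripe* is /e/ (a vowel), it takes -ege, giving *meripeege*.
*wogez*: final sound = /z/, a sibilant → -pal → *wogezpal*.
The final sound of *til* is /l/, which is a non-sibilant consonant, so the suffix is -fa, giving *tilfa*.

meripeege, wogezpal, tilfa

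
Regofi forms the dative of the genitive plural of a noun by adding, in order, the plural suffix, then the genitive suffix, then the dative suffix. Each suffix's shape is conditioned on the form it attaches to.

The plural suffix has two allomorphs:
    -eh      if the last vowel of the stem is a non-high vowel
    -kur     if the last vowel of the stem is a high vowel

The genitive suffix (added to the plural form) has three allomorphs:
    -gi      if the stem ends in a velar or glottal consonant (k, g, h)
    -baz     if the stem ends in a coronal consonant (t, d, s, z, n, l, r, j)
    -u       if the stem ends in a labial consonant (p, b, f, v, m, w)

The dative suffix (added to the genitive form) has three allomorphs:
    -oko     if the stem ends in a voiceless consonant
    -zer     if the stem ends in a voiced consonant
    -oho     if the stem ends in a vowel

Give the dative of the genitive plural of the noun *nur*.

Since the last vowel of *nur* is /u/ (a high vowel), it takes -kur, giving *nurkur*.
The plural form *nurkur*: final consonant = /r/, coronal → -baz → *nurkurbaz*.
The genitive form *nurkurbaz* — final sound /z/ (a voiced consonant) → -zer → *nurkurbazzer*.

nurkurbazzer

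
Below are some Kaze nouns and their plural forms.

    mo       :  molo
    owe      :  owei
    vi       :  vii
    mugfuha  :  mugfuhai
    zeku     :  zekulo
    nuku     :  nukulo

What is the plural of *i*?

Looking at the last vowel of each stem: -lo when the last vowel of the stem is a rounded vowel (*mo*, *zeku*, *nuku*); -i when the last vowel of the stem is an unrounded vowel (*owe*, *vi*, *mugfuha*).
Since the last vowel of *i* is /i/ (an unrounded vowel), it takes -i, giving *ii*.

ii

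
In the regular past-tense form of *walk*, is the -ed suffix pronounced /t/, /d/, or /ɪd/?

The stem *walk* ends in a voiceless consonant other than /t/.
The -ed suffix is realized as /ɪd/ after /t, d/; as /t/ after other voiceless consonants; and as /d/ after other voiced sounds.
So -ed on *walk* is pronounced /t/.

/t/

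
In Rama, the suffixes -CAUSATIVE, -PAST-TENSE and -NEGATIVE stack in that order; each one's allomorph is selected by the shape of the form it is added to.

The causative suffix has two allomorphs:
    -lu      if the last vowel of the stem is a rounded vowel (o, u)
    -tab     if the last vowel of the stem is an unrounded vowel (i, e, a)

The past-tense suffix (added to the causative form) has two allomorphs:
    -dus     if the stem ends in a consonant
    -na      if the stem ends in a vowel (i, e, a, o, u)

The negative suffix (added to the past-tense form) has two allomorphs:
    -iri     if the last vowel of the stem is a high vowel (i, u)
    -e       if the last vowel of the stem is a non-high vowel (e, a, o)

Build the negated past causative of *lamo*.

*lamo* — last vowel /o/ (a rounded vowel) → -lu → *lamolu*.
The causative form *lamolu* — final sound /u/ (a vowel) → -na → *lamoluna*.
The past-tense form *lamoluna* — last vowel /a/ (a non-high vowel) → -e → *lamolunae*.

lamolunae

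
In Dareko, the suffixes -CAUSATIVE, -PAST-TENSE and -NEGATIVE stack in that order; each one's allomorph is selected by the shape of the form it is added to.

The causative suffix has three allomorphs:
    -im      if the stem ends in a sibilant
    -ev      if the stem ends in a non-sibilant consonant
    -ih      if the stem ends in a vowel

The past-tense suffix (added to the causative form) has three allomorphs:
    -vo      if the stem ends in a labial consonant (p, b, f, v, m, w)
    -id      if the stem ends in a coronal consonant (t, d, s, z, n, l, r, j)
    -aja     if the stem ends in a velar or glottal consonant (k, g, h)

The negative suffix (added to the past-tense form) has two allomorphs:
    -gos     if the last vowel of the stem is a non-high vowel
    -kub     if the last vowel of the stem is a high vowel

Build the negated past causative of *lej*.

lejevvogos

The final sound of *lej* is /j/, which is a non-sibilant consonant, so the causative suffix is -ev, giving *lejev*.
The causative form *lejev* — final consonant /v/ (labial) → -vo → *lejevvo*.
Since the last vowel of the past-tense form *lejevvo* is /o/ (a non-high vowel), it takes -gos, giving *lejevvogos*.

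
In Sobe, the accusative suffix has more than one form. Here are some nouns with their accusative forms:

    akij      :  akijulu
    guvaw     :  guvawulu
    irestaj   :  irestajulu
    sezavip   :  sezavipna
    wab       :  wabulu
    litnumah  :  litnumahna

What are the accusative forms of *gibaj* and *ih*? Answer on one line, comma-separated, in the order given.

gibajulu, ihna

Looking at the final consonant of each stem: -na when the stem ends in a voiceless consonant (*sezavip*, *litnumah*); -ulu when the stem ends in a voiced consonant (*akij*, *guvaw*, *irestaj*, *wab*).
The final consonant of *gibaj* is /j/, which is voiced, so the suffix is -ulu, giving *gibajulu*.
The final consonant of *ih* is /h/, which is voiceless, so the suffix is -na, giving *ihna*.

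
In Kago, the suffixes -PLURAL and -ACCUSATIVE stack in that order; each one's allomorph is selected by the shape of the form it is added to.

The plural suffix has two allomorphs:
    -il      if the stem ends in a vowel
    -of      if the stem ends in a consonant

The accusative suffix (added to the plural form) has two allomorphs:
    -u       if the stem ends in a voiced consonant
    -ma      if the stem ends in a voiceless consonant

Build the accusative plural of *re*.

Since the final sound of *re* is /e/ (a vowel), it takes -il, giving *reil*.
Since the final consonant of the plural form *reil* is /l/ (voiced), it takes -u, giving *reilu*.

reilu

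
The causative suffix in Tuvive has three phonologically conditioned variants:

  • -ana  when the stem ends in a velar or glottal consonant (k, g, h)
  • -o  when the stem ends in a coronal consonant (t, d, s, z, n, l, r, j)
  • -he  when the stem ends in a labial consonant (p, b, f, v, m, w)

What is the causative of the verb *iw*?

Since the final consonant of *iw* is /w/ (labial), it takes -he, giving *iwhe*.

iwhe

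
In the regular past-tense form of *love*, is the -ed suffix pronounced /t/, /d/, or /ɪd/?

/d/

The stem *love* ends in a voiced sound other than /d/.
The -ed suffix is realized as /ɪd/ after /t, d/; as /t/ after other voiceless consonants; and as /d/ after other voiced sounds.
So -ed on *love* is pronounced /d/.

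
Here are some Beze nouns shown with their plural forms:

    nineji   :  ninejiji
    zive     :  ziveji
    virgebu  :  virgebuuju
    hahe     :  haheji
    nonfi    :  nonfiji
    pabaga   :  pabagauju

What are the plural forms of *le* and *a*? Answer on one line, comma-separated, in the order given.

leji, auju

The alternation tracks the last vowel of the stem — -ji when the last vowel of the stem is a front vowel (*nineji*, *zive*, *hahe*, *nonfi*); -uju when the last vowel of the stem is a back vowel (*virgebu*, *pabaga*).
*le* — last vowel /e/ (a front vowel) → -ji → *leji*.
*a*: last vowel = /a/, a back vowel → -uju → *auju*.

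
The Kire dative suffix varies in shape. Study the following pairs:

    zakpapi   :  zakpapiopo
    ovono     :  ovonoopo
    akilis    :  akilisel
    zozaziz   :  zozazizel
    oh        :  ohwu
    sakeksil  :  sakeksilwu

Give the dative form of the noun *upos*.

uposel

Looking at the final sound of each stem: -el when the stem ends in a sibilant (*akilis*, *zozaziz*); -wu when the stem ends in a non-sibilant consonant (*oh*, *sakeksil*); -opo when the stem ends in a vowel (*zakpapi*, *ovono*).
*upos*: final sound = /s/, a sibilant → -el → *uposel*.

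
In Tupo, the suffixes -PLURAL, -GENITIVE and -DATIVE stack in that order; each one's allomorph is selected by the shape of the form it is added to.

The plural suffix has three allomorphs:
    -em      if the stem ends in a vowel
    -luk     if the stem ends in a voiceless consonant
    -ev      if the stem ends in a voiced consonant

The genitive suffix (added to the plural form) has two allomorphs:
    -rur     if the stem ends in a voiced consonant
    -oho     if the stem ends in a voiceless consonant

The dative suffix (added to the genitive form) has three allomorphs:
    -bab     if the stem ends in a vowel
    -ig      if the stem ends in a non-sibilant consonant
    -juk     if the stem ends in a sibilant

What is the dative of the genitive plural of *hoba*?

*hoba*: final sound = /a/, a vowel → -em → *hobaem*.
The plural form *hobaem*: final consonant = /m/, voiced → -rur → *hobaemrur*.
The genitive form *hobaemrur*: final sound = /r/, a non-sibilant consonant → -ig → *hobaemrurig*.

hobaemrurig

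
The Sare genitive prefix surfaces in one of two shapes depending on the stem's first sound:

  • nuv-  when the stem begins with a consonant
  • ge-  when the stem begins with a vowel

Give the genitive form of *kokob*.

nuvkokob

The first sound of *kokob* is /k/, which is a consonant, so the prefix is nuv-, giving *nuvkokob*.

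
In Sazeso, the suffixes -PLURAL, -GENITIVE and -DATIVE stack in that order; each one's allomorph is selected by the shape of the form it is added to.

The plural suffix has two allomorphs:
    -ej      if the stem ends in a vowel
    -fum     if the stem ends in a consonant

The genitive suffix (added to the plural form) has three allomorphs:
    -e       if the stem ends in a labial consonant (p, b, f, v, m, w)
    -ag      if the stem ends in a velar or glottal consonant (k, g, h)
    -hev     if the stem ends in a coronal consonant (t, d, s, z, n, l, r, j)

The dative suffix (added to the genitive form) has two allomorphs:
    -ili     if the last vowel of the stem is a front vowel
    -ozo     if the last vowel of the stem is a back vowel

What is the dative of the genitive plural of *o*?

Since the final sound of *o* is /o/ (a vowel), it takes -ej, giving *oej*.
The plural form *oej* — final consonant /j/ (coronal) → -hev → *oejhev*.
The genitive form *oejhev*: last vowel = /e/, a front vowel → -ili → *oejhevili*.

oejhevili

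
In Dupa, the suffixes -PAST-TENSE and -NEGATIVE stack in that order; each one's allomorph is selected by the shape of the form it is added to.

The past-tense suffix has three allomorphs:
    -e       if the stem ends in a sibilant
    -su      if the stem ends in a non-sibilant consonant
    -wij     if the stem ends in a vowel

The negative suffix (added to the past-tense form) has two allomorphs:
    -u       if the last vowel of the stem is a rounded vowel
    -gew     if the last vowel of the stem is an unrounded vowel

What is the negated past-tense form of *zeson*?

zesonsuu

The final sound of *zeson* is /n/, which is a non-sibilant consonant, so the past-tense suffix is -su, giving *zesonsu*.
The last vowel of the past-tense form *zesonsu* is /u/, which is a rounded vowel, so the negative suffix is -u, giving *zesonsuu*.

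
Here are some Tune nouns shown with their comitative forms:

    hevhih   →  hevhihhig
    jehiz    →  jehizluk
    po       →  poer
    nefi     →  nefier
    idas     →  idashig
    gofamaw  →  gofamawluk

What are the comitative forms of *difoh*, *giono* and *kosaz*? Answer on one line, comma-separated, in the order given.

The suffix is conditioned by the final sound: -hig when the stem ends in a voiceless consonant (*hevhih*, *idas*); -luk when the stem ends in a voiced consonant (*jehiz*, *gofamaw*); -er when the stem ends in a vowel (*po*, *nefi*).
*difoh* — final sound /h/ (a voiceless consonant) → -hig → *difohhig*.
*giono*: final sound = /o/, a vowel → -er → *gionoer*.
Since the final sound of *kosaz* is /z/ (a voiced consonant), it takes -luk, giving *kosazluk*.

difohhig, gionoer, kosazluk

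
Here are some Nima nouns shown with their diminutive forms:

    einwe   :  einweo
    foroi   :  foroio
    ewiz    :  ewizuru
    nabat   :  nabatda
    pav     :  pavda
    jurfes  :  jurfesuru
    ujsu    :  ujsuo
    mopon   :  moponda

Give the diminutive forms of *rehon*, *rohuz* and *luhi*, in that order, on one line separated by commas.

rehonda, rohuzuru, luhio

Looking at the final sound of each stem: -uru when the stem ends in a sibilant (*ewiz*, *jurfes*); -da when the stem ends in a non-sibilant consonant (*nabat*, *pav*, *mopon*); -o when the stem ends in a vowel (*einwe*, *foroi*, *ujsu*).
Since the final sound of *rehon* is /n/ (a non-sibilant consonant), it takes -da, giving *rehonda*.
*rohuz* — final sound /z/ (a sibilant) → -uru → *rohuzuru*.
Since the final sound of *luhi* is /i/ (a vowel), it takes -o, giving *luhio*.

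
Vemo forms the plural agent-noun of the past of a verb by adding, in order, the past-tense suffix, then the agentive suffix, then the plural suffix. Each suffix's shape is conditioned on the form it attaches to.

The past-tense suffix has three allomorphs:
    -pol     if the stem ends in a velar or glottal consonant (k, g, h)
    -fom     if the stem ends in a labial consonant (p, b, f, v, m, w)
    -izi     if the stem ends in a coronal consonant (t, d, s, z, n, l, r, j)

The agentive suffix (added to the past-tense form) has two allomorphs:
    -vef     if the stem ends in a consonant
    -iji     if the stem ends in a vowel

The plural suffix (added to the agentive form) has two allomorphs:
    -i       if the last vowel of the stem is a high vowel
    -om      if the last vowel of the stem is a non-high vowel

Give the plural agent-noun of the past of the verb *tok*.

Since the final consonant of *tok* is /k/ (velar/glottal), it takes -pol, giving *tokpol*.
The final sound of the past-tense form *tokpol* is /l/, which is a consonant, so the agentive suffix is -vef, giving *tokpolvef*.
Since the last vowel of the agentive form *tokpolvef* is /e/ (a non-high vowel), it takes -om, giving *tokpolvefom*.

tokpolvefom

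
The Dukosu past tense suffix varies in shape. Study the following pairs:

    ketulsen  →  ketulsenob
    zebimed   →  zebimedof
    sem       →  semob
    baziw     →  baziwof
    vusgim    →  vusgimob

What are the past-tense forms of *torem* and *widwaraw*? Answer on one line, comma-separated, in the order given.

The alternation tracks the final consonant of the stem — -ob when the stem ends in a nasal (*ketulsen*, *sem*, *vusgim*); -of when the stem ends in a non-nasal consonant (*zebimed*, *baziw*).
The final consonant of *torem* is /m/, which is a nasal, so the suffix is -ob, giving *toremob*.
The final consonant of *widwaraw* is /w/, which is non-nasal, so the suffix is -of, giving *widwarawof*.

toremob, widwarawof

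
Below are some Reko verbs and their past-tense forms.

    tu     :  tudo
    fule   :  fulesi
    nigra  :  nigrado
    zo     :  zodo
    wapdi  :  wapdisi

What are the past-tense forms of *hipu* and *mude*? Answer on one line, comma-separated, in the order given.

The suffix is conditioned by the last vowel: -si when the last vowel of the stem is a front vowel (*fule*, *wapdi*); -do when the last vowel of the stem is a back vowel (*tu*, *nigra*, *zo*).
The last vowel of *hipu* is /u/, which is a back vowel, so the suffix is -do, giving *hipudo*.
*mude*: last vowel = /e/, a front vowel → -si → *mudesi*.

hipudo, mudesi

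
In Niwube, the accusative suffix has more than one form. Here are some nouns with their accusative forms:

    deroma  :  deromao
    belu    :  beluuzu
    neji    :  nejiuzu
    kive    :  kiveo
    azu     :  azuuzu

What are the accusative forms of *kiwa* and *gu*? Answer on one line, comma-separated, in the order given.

kiwao, guuzu

Looking at the last vowel of each stem: -uzu when the last vowel of the stem is a high vowel (*belu*, *neji*, *azu*); -o when the last vowel of the stem is a non-high vowel (*deroma*, *kive*).
*kiwa*: last vowel = /a/, a non-high vowel → -o → *kiwao*.
*gu*: last vowel = /u/, a high vowel → -uzu → *guuzu*.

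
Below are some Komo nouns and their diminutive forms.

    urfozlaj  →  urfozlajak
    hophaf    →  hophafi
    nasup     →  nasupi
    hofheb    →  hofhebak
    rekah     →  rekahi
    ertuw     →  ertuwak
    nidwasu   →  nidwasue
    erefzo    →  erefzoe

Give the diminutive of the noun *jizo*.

jizoe

The pattern is voicing of the final sound: -i when the stem ends in a voiceless consonant (*hophaf*, *nasup*, *rekah*); -ak when the stem ends in a voiced consonant (*urfozlaj*, *hofheb*, *ertuw*); -e when the stem ends in a vowel (*nidwasu*, *erefzo*).
*jizo* — final sound /o/ (a vowel) → -e → *jizoe*.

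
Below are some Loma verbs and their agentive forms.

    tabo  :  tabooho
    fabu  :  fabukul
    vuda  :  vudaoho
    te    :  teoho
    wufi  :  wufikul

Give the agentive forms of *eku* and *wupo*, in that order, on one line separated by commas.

ekukul, wupooho

The pattern is height harmony: -kul when the last vowel of the stem is a high vowel (*fabu*, *wufi*); -oho when the last vowel of the stem is a non-high vowel (*tabo*, *vuda*, *te*).
*eku* — last vowel /u/ (a high vowel) → -kul → *ekukul*.
*wupo* — last vowel /o/ (a non-high vowel) → -oho → *wupooho*.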